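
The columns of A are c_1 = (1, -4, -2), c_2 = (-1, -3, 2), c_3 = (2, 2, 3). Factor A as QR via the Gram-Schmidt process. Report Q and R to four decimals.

e_1 = c_1/‖c_1‖ = (1, -4, -2)/4.5826 = (0.2182, -0.8729, -0.4364).
r_{12} = e_1·c_2 = 1.5275.
u_2 = c_2 − 1.5275·e_1 = (-1.3333, -1.6667, 2.6667).
‖u_2‖ = 3.4157, so e_2 = (-0.3904, -0.4880, 0.7807).
r_{13} = e_1·c_3 = -2.6186; r_{23} = e_2·c_3 = 0.5855.
u_3 = c_3 + 2.6186·e_1 − 0.5855·e_2 = (2.8000, 0.0000, 1.4000).
‖u_3‖ = 3.1305, so e_3 = (0.8944, 0.0000, 0.4472).

Q = [[0.2182, -0.3904, 0.8944], [-0.8729, -0.4880, 0.0000], [-0.4364, 0.7807, 0.4472]], R = [[4.5826, 1.5275, -2.6186], [0.0000, 3.4157, 0.5855], [0.0000, 0.0000, 3.1305]]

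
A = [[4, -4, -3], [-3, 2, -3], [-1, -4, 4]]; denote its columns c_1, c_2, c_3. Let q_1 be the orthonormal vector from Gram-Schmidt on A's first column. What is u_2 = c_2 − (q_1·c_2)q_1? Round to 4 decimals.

c_1 = (4, -3, -1); ‖c_1‖ = 5.0990, so q_1 = (0.7845, -0.5883, -0.1961).
q_1·c_2 = 0.7845·(-4) + (-0.5883)·2 + (-0.1961)·(-4) = -3.5301.
u_2 = c_2 + 3.5301·q_1 = (-1.2308, -0.0769, -4.6923).

u_2 = (-1.2308, -0.0769, -4.6923)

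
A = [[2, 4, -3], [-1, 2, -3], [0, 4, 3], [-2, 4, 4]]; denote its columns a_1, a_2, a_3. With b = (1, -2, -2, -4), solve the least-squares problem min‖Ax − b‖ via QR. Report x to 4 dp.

x = (1.1909, -0.4076, -0.0424)

e_1 = a_1/‖a_1‖ = (2, -1, 0, -2)/3.0000 = (0.6667, -0.3333, 0.0000, -0.6667).
r_{12} = e_1·a_2 = -0.6667.
u_2 = a_2 + 0.6667·e_1 = (4.4444, 1.7778, 4.0000, 3.5556).
‖u_2‖ = 7.1802, so e_2 = (0.6190, 0.2476, 0.5571, 0.4952).
r_{13} = e_1·a_3 = -3.6667; r_{23} = e_2·a_3 = 1.0523.
u_3 = a_3 + 3.6667·e_1 − 1.0523·e_2 = (-1.2069, -4.4828, 2.4138, 1.0345).
‖u_3‖ = 5.3337, so e_3 = (-0.2263, -0.8405, 0.4526, 0.1940).
Qᵀb = (4.0000, -2.9711, -0.2263).
Back-substitute: x_3 = -0.2263/5.3337 = -0.0424.
x_2 = (-2.9711 − 1.0523·(-0.0424))/7.1802 = -0.4076.
x_1 = (4.0000 + 0.6667·(-0.4076) + 3.6667·(-0.0424))/3.0000 = 1.1909.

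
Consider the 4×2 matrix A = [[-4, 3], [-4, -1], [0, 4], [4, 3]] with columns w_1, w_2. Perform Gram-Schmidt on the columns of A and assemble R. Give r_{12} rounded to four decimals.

r_{12} = 0.5774

w_1 = (-4, -4, 0, 4); ‖w_1‖ = 6.9282, so e_1 = (-0.5774, -0.5774, 0.0000, 0.5774).
r_{12} = e_1·w_2 = 0.5774.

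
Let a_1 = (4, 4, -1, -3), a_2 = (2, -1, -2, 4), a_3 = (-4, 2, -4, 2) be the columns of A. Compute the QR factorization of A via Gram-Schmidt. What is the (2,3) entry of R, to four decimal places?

q_1 = a_1/‖a_1‖ = (4, 4, -1, -3)/6.4807 = (0.6172, 0.6172, -0.1543, -0.4629).
r_{12} = q_1·a_2 = -0.9258.
u_2 = a_2 + 0.9258·q_1 = (2.5714, -0.4286, -2.1429, 3.5714).
‖u_2‖ = 4.9135, so q_2 = (0.5233, -0.0872, -0.4361, 0.7269).
r_{23} = q_2·a_3 = 0.9304.

r_{23} = 0.9304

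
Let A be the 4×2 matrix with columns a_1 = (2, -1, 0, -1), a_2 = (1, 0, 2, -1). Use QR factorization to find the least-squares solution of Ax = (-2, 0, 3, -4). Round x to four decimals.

x = (-0.8889, 1.7778)

a_1 = (2, -1, 0, -1); ‖a_1‖ = 2.4495, so q_1 = (0.8165, -0.4082, 0.0000, -0.4082).
q_1·a_2 = 0.8165·1 + (-0.4082)·0 + 0.0000·2 + (-0.4082)·(-1) = 1.2247.
u_2 = a_2 − 1.2247·q_1 = (0.0000, 0.5000, 2.0000, -0.5000).
‖u_2‖ = 2.1213, so q_2 = (0.0000, 0.2357, 0.9428, -0.2357).
Qᵀb = (0.0000, 3.7712).
Back-substitute: x_2 = 3.7712/2.1213 = 1.7778.
x_1 = (0.0000 − 1.2247·1.7778)/2.4495 = -0.8889.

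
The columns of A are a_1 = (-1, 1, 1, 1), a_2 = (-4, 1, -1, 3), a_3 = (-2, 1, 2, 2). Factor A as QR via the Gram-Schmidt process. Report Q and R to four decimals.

q_1 = a_1/‖a_1‖ = (-1, 1, 1, 1)/2.0000 = (-0.5000, 0.5000, 0.5000, 0.5000).
r_{12} = q_1·a_2 = 3.5000.
u_2 = a_2 − 3.5000·q_1 = (-2.2500, -0.7500, -2.7500, 1.2500).
‖u_2‖ = 3.8406, so q_2 = (-0.5859, -0.1953, -0.7160, 0.3255).
r_{13} = q_1·a_3 = 3.5000; r_{23} = q_2·a_3 = 0.1953.
u_3 = a_3 − 3.5000·q_1 − 0.1953·q_2 = (-0.1356, -0.7119, 0.3898, 0.1864).
‖u_3‖ = 0.8437, so q_3 = (-0.1607, -0.8437, 0.4620, 0.2210).

Q = [[-0.5000, -0.5859, -0.1607], [0.5000, -0.1953, -0.8437], [0.5000, -0.7160, 0.4620], [0.5000, 0.3255, 0.2210]], R = [[2.0000, 3.5000, 3.5000], [0.0000, 3.8406, 0.1953], [0.0000, 0.0000, 0.8437]]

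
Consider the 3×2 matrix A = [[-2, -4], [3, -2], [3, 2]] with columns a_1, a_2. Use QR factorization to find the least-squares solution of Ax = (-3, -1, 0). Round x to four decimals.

q_1 = a_1/‖a_1‖ = (-2, 3, 3)/4.6904 = (-0.4264, 0.6396, 0.6396).
r_{12} = q_1·a_2 = 1.7056.
u_2 = a_2 − 1.7056·q_1 = (-3.2727, -3.0909, 0.9091).
‖u_2‖ = 4.5925, so q_2 = (-0.7126, -0.6730, 0.1980).
Qᵀb = (0.6396, 2.8109).
Back-substitute: x_2 = 2.8109/4.5925 = 0.6121.
x_1 = (0.6396 − 1.7056·0.6121)/4.6904 = -0.0862.

x = (-0.0862, 0.6121)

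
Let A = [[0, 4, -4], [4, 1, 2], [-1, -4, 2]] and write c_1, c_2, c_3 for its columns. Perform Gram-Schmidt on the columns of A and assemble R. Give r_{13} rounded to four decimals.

c_1 = (0, 4, -1); ‖c_1‖ = 4.1231, so e_1 = (0.0000, 0.9701, -0.2425).
r_{13} = e_1·c_3 = 1.4552.

r_{13} = 1.4552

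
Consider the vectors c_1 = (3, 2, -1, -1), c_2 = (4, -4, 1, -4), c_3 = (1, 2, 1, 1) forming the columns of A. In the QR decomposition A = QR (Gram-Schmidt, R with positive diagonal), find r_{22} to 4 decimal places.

r_{22} = 6.7626

e_1 = c_1/‖c_1‖ = (3, 2, -1, -1)/3.8730 = (0.7746, 0.5164, -0.2582, -0.2582).
r_{12} = e_1·c_2 = 1.8074.
u_2 = c_2 − 1.8074·e_1 = (2.6000, -4.9333, 1.4667, -3.5333).
r_{22} = ‖u_2‖ = 6.7626.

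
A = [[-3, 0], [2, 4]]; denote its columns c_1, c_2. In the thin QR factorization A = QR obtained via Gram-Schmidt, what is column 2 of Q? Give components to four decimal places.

e_2 = (0.5547, 0.8321)

c_1 = (-3, 2); ‖c_1‖ = 3.6056, so e_1 = (-0.8321, 0.5547).
e_1·c_2 = (-0.8321)·0 + 0.5547·4 = 2.2188.
u_2 = c_2 − 2.2188·e_1 = (1.8462, 2.7692).
‖u_2‖ = 3.3282, so e_2 = (0.5547, 0.8321).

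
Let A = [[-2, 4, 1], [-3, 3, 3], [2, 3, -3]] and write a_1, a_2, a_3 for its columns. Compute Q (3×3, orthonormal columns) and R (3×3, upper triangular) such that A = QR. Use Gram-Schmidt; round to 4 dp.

Q = [[-0.4851, 0.5219, -0.7017], [-0.7276, 0.2042, 0.6549], [0.4851, 0.8282, 0.2807]], R = [[4.1231, -2.6679, -4.1231], [0.0000, 5.1848, -1.3501], [0.0000, 0.0000, 0.4210]]

q_1 = a_1/‖a_1‖ = (-2, -3, 2)/4.1231 = (-0.4851, -0.7276, 0.4851).
r_{12} = q_1·a_2 = -2.6679.
u_2 = a_2 + 2.6679·q_1 = (2.7059, 1.0588, 4.2941).
‖u_2‖ = 5.1848, so q_2 = (0.5219, 0.2042, 0.8282).
r_{13} = q_1·a_3 = -4.1231; r_{23} = q_2·a_3 = -1.3501.
u_3 = a_3 + 4.1231·q_1 + 1.3501·q_2 = (-0.2954, 0.2757, 0.1182).
‖u_3‖ = 0.4210, so q_3 = (-0.7017, 0.6549, 0.2807).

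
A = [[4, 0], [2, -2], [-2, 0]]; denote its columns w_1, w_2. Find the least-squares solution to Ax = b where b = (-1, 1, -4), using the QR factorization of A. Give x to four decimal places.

w_1 = (4, 2, -2); ‖w_1‖ = 4.8990, so e_1 = (0.8165, 0.4082, -0.4082).
e_1·w_2 = 0.8165·0 + 0.4082·(-2) + (-0.4082)·0 = -0.8165.
u_2 = w_2 + 0.8165·e_1 = (0.6667, -1.6667, -0.3333).
‖u_2‖ = 1.8257, so e_2 = (0.3651, -0.9129, -0.1826).
Qᵀb = (1.2247, -0.5477).
Back-substitute: x_2 = -0.5477/1.8257 = -0.3000.
x_1 = (1.2247 + 0.8165·(-0.3000))/4.8990 = 0.2000.

x = (0.2000, -0.3000)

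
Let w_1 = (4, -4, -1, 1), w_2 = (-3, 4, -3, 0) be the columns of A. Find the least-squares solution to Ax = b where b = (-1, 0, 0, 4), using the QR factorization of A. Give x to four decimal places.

x = (0.1412, 0.1921)

w_1 = (4, -4, -1, 1); ‖w_1‖ = 5.8310, so q_1 = (0.6860, -0.6860, -0.1715, 0.1715).
q_1·w_2 = 0.6860·(-3) + (-0.6860)·4 + (-0.1715)·(-3) + 0.1715·0 = -4.2875.
u_2 = w_2 + 4.2875·q_1 = (-0.0588, 1.0588, -3.7353, 0.7353).
‖u_2‖ = 3.9519, so q_2 = (-0.0149, 0.2679, -0.9452, 0.1861).
Qᵀb = (0.0000, 0.7591).
Back-substitute: x_2 = 0.7591/3.9519 = 0.1921.
x_1 = (0.0000 + 4.2875·0.1921)/5.8310 = 0.1412.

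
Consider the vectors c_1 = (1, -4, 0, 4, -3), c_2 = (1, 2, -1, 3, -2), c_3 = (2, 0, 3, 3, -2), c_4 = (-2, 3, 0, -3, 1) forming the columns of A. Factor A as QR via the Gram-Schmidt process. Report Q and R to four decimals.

c_1 = (1, -4, 0, 4, -3); ‖c_1‖ = 6.4807, so q_1 = (0.1543, -0.6172, 0.0000, 0.6172, -0.4629).
q_1·c_2 = 0.1543·1 + (-0.6172)·2 + 0.0000·(-1) + 0.6172·3 + (-0.4629)·(-2) = 1.6973.
u_2 = c_2 − 1.6973·q_1 = (0.7381, 3.0476, -1.0000, 1.9524, -1.2143).
‖u_2‖ = 4.0149, so q_2 = (0.1838, 0.7591, -0.2491, 0.4863, -0.3024).
q_1·c_3 = 0.1543·2 + (-0.6172)·0 + 0.0000·3 + 0.6172·3 + (-0.4629)·(-2) = 3.0861; q_2·c_3 = 0.1838·2 + 0.7591·0 + (-0.2491)·3 + 0.4863·3 + (-0.3024)·(-2) = 1.6842.
u_3 = c_3 − 3.0861·q_1 − 1.6842·q_2 = (1.2142, 0.6263, 3.4195, 0.2762, -0.0620).
‖u_3‖ = 3.6932, so q_3 = (0.3288, 0.1696, 0.9259, 0.0748, -0.0168).
q_1·c_4 = 0.1543·(-2) + (-0.6172)·3 + 0.0000·0 + 0.6172·(-3) + (-0.4629)·1 = -4.4748; q_2·c_4 = 0.1838·(-2) + 0.7591·3 + (-0.2491)·0 + 0.4863·(-3) + (-0.3024)·1 = 0.1483; q_3·c_4 = 0.3288·(-2) + 0.1696·3 + 0.9259·0 + 0.0748·(-3) + (-0.0168)·1 = -0.3900.
u_4 = c_4 + 4.4748·q_1 − 0.1483·q_2 + 0.3900·q_3 = (-1.2086, 0.1917, 0.3980, -0.2810, -1.0331).
‖u_4‖ = 1.6740, so q_4 = (-0.7220, 0.1145, 0.2378, -0.1679, -0.6172).

Q = [[0.1543, 0.1838, 0.3288, -0.7220], [-0.6172, 0.7591, 0.1696, 0.1145], [0.0000, -0.2491, 0.9259, 0.2378], [0.6172, 0.4863, 0.0748, -0.1679], [-0.4629, -0.3024, -0.0168, -0.6172]], R = [[6.4807, 1.6973, 3.0861, -4.4748], [0.0000, 4.0149, 1.6842, 0.1483], [0.0000, 0.0000, 3.6932, -0.3900], [0.0000, 0.0000, 0.0000, 1.6740]]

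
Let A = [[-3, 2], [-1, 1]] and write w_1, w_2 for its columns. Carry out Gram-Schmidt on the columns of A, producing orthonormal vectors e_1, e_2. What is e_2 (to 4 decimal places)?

e_2 = (-0.3162, 0.9487)

w_1 = (-3, -1); ‖w_1‖ = 3.1623, so e_1 = (-0.9487, -0.3162).
e_1·w_2 = (-0.9487)·2 + (-0.3162)·1 = -2.2136.
u_2 = w_2 + 2.2136·e_1 = (-0.1000, 0.3000).
‖u_2‖ = 0.3162, so e_2 = (-0.3162, 0.9487).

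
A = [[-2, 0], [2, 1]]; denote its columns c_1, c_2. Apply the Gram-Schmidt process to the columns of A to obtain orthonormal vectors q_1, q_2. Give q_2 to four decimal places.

q_2 = (0.7071, 0.7071)

c_1 = (-2, 2); ‖c_1‖ = 2.8284, so q_1 = (-0.7071, 0.7071).
q_1·c_2 = (-0.7071)·0 + 0.7071·1 = 0.7071.
u_2 = c_2 − 0.7071·q_1 = (0.5000, 0.5000).
‖u_2‖ = 0.7071, so q_2 = (0.7071, 0.7071).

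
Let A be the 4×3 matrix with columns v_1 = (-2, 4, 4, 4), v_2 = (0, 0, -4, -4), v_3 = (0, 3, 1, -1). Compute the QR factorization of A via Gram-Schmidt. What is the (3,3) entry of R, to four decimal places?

r_{33} = 1.9494

v_1 = (-2, 4, 4, 4); ‖v_1‖ = 7.2111, so e_1 = (-0.2774, 0.5547, 0.5547, 0.5547).
e_1·v_2 = (-0.2774)·0 + 0.5547·0 + 0.5547·(-4) + 0.5547·(-4) = -4.4376.
u_2 = v_2 + 4.4376·e_1 = (-1.2308, 2.4615, -1.5385, -1.5385).
‖u_2‖ = 3.5082, so e_2 = (-0.3508, 0.7016, -0.4385, -0.4385).
e_1·v_3 = (-0.2774)·0 + 0.5547·3 + 0.5547·1 + 0.5547·(-1) = 1.6641; e_2·v_3 = (-0.3508)·0 + 0.7016·3 + (-0.4385)·1 + (-0.4385)·(-1) = 2.1049.
u_3 = v_3 − 1.6641·e_1 − 2.1049·e_2 = (1.2000, 0.6000, 1.0000, -1.0000).
r_{33} = ‖u_3‖ = 1.9494.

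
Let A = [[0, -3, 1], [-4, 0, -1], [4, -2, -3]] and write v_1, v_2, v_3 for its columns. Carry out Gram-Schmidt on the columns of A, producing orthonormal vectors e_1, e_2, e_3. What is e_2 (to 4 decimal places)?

e_2 = (-0.9045, -0.3015, -0.3015)

e_1 = v_1/‖v_1‖ = (0, -4, 4)/5.6569 = (0.0000, -0.7071, 0.7071).
r_{12} = e_1·v_2 = -1.4142.
u_2 = v_2 + 1.4142·e_1 = (-3.0000, -1.0000, -1.0000).
‖u_2‖ = 3.3166, so e_2 = (-0.9045, -0.3015, -0.3015).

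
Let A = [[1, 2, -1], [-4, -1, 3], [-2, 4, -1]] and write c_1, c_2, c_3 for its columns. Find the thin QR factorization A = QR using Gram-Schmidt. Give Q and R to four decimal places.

Q = [[0.2182, 0.4593, 0.8611], [-0.8729, -0.3027, 0.3827], [-0.4364, 0.8351, -0.3349]], R = [[4.5826, -0.4364, -2.4004], [0.0000, 4.5617, -2.2026], [0.0000, 0.0000, 0.6219]]

c_1 = (1, -4, -2); ‖c_1‖ = 4.5826, so e_1 = (0.2182, -0.8729, -0.4364).
e_1·c_2 = 0.2182·2 + (-0.8729)·(-1) + (-0.4364)·4 = -0.4364.
u_2 = c_2 + 0.4364·e_1 = (2.0952, -1.3810, 3.8095).
‖u_2‖ = 4.5617, so e_2 = (0.4593, -0.3027, 0.8351).
e_1·c_3 = 0.2182·(-1) + (-0.8729)·3 + (-0.4364)·(-1) = -2.4004; e_2·c_3 = 0.4593·(-1) + (-0.3027)·3 + 0.8351·(-1) = -2.2026.
u_3 = c_3 + 2.4004·e_1 + 2.2026·e_2 = (0.5355, 0.2380, -0.2082).
‖u_3‖ = 0.6219, so e_3 = (0.8611, 0.3827, -0.3349).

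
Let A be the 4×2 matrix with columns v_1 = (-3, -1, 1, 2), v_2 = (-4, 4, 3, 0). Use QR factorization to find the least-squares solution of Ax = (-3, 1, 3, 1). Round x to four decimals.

q_1 = v_1/‖v_1‖ = (-3, -1, 1, 2)/3.8730 = (-0.7746, -0.2582, 0.2582, 0.5164).
r_{12} = q_1·v_2 = 2.8402.
u_2 = v_2 − 2.8402·q_1 = (-1.8000, 4.7333, 2.2667, -1.4667).
‖u_2‖ = 5.7388, so q_2 = (-0.3137, 0.8248, 0.3950, -0.2556).
Qᵀb = (3.3566, 2.6951).
Back-substitute: x_2 = 2.6951/5.7388 = 0.4696.
x_1 = (3.3566 − 2.8402·0.4696)/3.8730 = 0.5223.

x = (0.5223, 0.4696)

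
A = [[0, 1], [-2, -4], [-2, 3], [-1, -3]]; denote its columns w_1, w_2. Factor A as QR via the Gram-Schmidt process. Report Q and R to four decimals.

Q = [[0.0000, 0.1762], [-0.6667, -0.5089], [-0.6667, 0.7242], [-0.3333, -0.4306]], R = [[3.0000, 1.6667], [0.0000, 5.6765]]

w_1 = (0, -2, -2, -1); ‖w_1‖ = 3.0000, so e_1 = (0.0000, -0.6667, -0.6667, -0.3333).
e_1·w_2 = 0.0000·1 + (-0.6667)·(-4) + (-0.6667)·3 + (-0.3333)·(-3) = 1.6667.
u_2 = w_2 − 1.6667·e_1 = (1.0000, -2.8889, 4.1111, -2.4444).
‖u_2‖ = 5.6765, so e_2 = (0.1762, -0.5089, 0.7242, -0.4306).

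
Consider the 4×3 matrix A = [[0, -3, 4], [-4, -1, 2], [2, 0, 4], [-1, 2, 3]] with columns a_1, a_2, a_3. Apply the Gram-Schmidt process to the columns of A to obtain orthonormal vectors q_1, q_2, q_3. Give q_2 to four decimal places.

q_2 = (-0.8073, -0.1666, -0.0513, 0.5638)

a_1 = (0, -4, 2, -1); ‖a_1‖ = 4.5826, so q_1 = (0.0000, -0.8729, 0.4364, -0.2182).
q_1·a_2 = 0.0000·(-3) + (-0.8729)·(-1) + 0.4364·0 + (-0.2182)·2 = 0.4364.
u_2 = a_2 − 0.4364·q_1 = (-3.0000, -0.6190, -0.1905, 2.0952).
‖u_2‖ = 3.7161, so q_2 = (-0.8073, -0.1666, -0.0513, 0.5638).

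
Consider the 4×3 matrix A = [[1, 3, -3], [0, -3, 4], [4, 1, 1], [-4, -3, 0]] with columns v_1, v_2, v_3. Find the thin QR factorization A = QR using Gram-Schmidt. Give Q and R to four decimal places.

Q = [[0.1741, 0.5869, -0.0992], [0.0000, -0.7263, 0.3554], [0.6963, -0.3155, -0.6447], [-0.6963, -0.1687, -0.6695]], R = [[5.7446, 3.3075, 0.1741], [0.0000, 4.1304, -4.9815], [0.0000, 0.0000, 1.0745]]

v_1 = (1, 0, 4, -4); ‖v_1‖ = 5.7446, so q_1 = (0.1741, 0.0000, 0.6963, -0.6963).
q_1·v_2 = 0.1741·3 + 0.0000·(-3) + 0.6963·1 + (-0.6963)·(-3) = 3.3075.
u_2 = v_2 − 3.3075·q_1 = (2.4242, -3.0000, -1.3030, -0.6970).
‖u_2‖ = 4.1304, so q_2 = (0.5869, -0.7263, -0.3155, -0.1687).
q_1·v_3 = 0.1741·(-3) + 0.0000·4 + 0.6963·1 + (-0.6963)·0 = 0.1741; q_2·v_3 = 0.5869·(-3) + (-0.7263)·4 + (-0.3155)·1 + (-0.1687)·0 = -4.9815.
u_3 = v_3 − 0.1741·q_1 + 4.9815·q_2 = (-0.1066, 0.3819, -0.6927, -0.7194).
‖u_3‖ = 1.0745, so q_3 = (-0.0992, 0.3554, -0.6447, -0.6695).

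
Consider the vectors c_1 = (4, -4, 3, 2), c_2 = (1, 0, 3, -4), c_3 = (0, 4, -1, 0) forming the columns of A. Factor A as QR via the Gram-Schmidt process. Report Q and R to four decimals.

c_1 = (4, -4, 3, 2); ‖c_1‖ = 6.7082, so q_1 = (0.5963, -0.5963, 0.4472, 0.2981).
q_1·c_2 = 0.5963·1 + (-0.5963)·0 + 0.4472·3 + 0.2981·(-4) = 0.7454.
u_2 = c_2 − 0.7454·q_1 = (0.5556, 0.4444, 2.6667, -4.2222).
‖u_2‖ = 5.0442, so q_2 = (0.1101, 0.0881, 0.5287, -0.8370).
q_1·c_3 = 0.5963·0 + (-0.5963)·4 + 0.4472·(-1) + 0.2981·0 = -2.8324; q_2·c_3 = 0.1101·0 + 0.0881·4 + 0.5287·(-1) + (-0.8370)·0 = -0.1762.
u_3 = c_3 + 2.8324·q_1 + 0.1762·q_2 = (1.7083, 2.3266, 0.3598, 0.6969).
‖u_3‖ = 2.9911, so q_3 = (0.5711, 0.7779, 0.1203, 0.2330).

Q = [[0.5963, 0.1101, 0.5711], [-0.5963, 0.0881, 0.7779], [0.4472, 0.5287, 0.1203], [0.2981, -0.8370, 0.2330]], R = [[6.7082, 0.7454, -2.8324], [0.0000, 5.0442, -0.1762], [0.0000, 0.0000, 2.9911]]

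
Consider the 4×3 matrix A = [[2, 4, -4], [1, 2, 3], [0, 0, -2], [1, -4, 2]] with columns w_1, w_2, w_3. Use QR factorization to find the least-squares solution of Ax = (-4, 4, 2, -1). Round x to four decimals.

w_1 = (2, 1, 0, 1); ‖w_1‖ = 2.4495, so q_1 = (0.8165, 0.4082, 0.0000, 0.4082).
q_1·w_2 = 0.8165·4 + 0.4082·2 + 0.0000·0 + 0.4082·(-4) = 2.4495.
u_2 = w_2 − 2.4495·q_1 = (2.0000, 1.0000, 0.0000, -5.0000).
‖u_2‖ = 5.4772, so q_2 = (0.3651, 0.1826, 0.0000, -0.9129).
q_1·w_3 = 0.8165·(-4) + 0.4082·3 + 0.0000·(-2) + 0.4082·2 = -1.2247; q_2·w_3 = 0.3651·(-4) + 0.1826·3 + 0.0000·(-2) + (-0.9129)·2 = -2.7386.
u_3 = w_3 + 1.2247·q_1 + 2.7386·q_2 = (-2.0000, 4.0000, -2.0000, 0.0000).
‖u_3‖ = 4.8990, so q_3 = (-0.4082, 0.8165, -0.4082, 0.0000).
Qᵀb = (-2.0412, 0.1826, 4.0825).
Back-substitute: x_3 = 4.0825/4.8990 = 0.8333.
x_2 = (0.1826 + 2.7386·0.8333)/5.4772 = 0.4500.
x_1 = (-2.0412 − 2.4495·0.4500 + 1.2247·0.8333)/2.4495 = -0.8667.

x = (-0.8667, 0.4500, 0.8333)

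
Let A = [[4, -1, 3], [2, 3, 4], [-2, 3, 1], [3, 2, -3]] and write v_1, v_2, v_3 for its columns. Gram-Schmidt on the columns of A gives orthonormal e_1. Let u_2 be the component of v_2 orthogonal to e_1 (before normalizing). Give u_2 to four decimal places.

v_1 = (4, 2, -2, 3); ‖v_1‖ = 5.7446, so e_1 = (0.6963, 0.3482, -0.3482, 0.5222).
e_1·v_2 = 0.6963·(-1) + 0.3482·3 + (-0.3482)·3 + 0.5222·2 = 0.3482.
u_2 = v_2 − 0.3482·e_1 = (-1.2424, 2.8788, 3.1212, 1.8182).

u_2 = (-1.2424, 2.8788, 3.1212, 1.8182)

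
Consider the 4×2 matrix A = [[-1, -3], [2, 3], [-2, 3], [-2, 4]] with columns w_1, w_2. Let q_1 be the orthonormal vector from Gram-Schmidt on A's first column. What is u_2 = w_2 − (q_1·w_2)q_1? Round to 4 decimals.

u_2 = (-3.3846, 3.7692, 2.2308, 3.2308)

w_1 = (-1, 2, -2, -2); ‖w_1‖ = 3.6056, so q_1 = (-0.2774, 0.5547, -0.5547, -0.5547).
q_1·w_2 = (-0.2774)·(-3) + 0.5547·3 + (-0.5547)·3 + (-0.5547)·4 = -1.3868.
u_2 = w_2 + 1.3868·q_1 = (-3.3846, 3.7692, 2.2308, 3.2308).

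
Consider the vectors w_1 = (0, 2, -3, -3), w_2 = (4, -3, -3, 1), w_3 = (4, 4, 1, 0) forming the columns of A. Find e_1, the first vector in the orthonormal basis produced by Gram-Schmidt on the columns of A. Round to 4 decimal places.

e_1 = (0.0000, 0.4264, -0.6396, -0.6396)

e_1 = w_1/‖w_1‖ = (0, 2, -3, -3)/4.6904 = (0.0000, 0.4264, -0.6396, -0.6396).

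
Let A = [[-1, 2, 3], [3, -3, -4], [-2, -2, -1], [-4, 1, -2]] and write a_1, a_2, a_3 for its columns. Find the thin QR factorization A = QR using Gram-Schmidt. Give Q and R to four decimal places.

Q = [[-0.1826, 0.4370, 0.2916], [0.5477, -0.5084, -0.4023], [-0.3651, -0.7314, 0.5662], [-0.7303, -0.1249, -0.6577]], R = [[5.4772, -2.0083, -0.9129], [0.0000, 3.7372, 4.3259], [0.0000, 0.0000, 3.2332]]

a_1 = (-1, 3, -2, -4); ‖a_1‖ = 5.4772, so q_1 = (-0.1826, 0.5477, -0.3651, -0.7303).
q_1·a_2 = (-0.1826)·2 + 0.5477·(-3) + (-0.3651)·(-2) + (-0.7303)·1 = -2.0083.
u_2 = a_2 + 2.0083·q_1 = (1.6333, -1.9000, -2.7333, -0.4667).
‖u_2‖ = 3.7372, so q_2 = (0.4370, -0.5084, -0.7314, -0.1249).
q_1·a_3 = (-0.1826)·3 + 0.5477·(-4) + (-0.3651)·(-1) + (-0.7303)·(-2) = -0.9129; q_2·a_3 = 0.4370·3 + (-0.5084)·(-4) + (-0.7314)·(-1) + (-0.1249)·(-2) = 4.3259.
u_3 = a_3 + 0.9129·q_1 − 4.3259·q_2 = (0.9427, -1.3007, 1.8305, -2.1265).
‖u_3‖ = 3.2332, so q_3 = (0.2916, -0.4023, 0.5662, -0.6577).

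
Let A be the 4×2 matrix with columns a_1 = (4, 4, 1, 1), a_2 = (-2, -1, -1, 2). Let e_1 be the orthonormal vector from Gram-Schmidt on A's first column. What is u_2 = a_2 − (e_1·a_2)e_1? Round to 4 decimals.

u_2 = (-0.7059, 0.2941, -0.6765, 2.3235)

a_1 = (4, 4, 1, 1); ‖a_1‖ = 5.8310, so e_1 = (0.6860, 0.6860, 0.1715, 0.1715).
e_1·a_2 = 0.6860·(-2) + 0.6860·(-1) + 0.1715·(-1) + 0.1715·2 = -1.8865.
u_2 = a_2 + 1.8865·e_1 = (-0.7059, 0.2941, -0.6765, 2.3235).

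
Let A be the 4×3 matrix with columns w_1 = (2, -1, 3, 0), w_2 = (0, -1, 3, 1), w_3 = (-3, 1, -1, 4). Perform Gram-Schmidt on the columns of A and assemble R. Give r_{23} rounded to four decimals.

r_{23} = 3.6370

w_1 = (2, -1, 3, 0); ‖w_1‖ = 3.7417, so e_1 = (0.5345, -0.2673, 0.8018, 0.0000).
e_1·w_2 = 0.5345·0 + (-0.2673)·(-1) + 0.8018·3 + 0.0000·1 = 2.6726.
u_2 = w_2 − 2.6726·e_1 = (-1.4286, -0.2857, 0.8571, 1.0000).
‖u_2‖ = 1.9640, so e_2 = (-0.7274, -0.1455, 0.4364, 0.5092).
r_{23} = e_2·w_3 = 3.6370.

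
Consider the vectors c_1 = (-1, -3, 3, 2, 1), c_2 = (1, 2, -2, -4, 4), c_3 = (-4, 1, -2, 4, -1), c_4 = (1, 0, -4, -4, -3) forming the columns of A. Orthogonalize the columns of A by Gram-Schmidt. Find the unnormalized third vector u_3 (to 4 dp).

c_1 = (-1, -3, 3, 2, 1); ‖c_1‖ = 4.8990, so e_1 = (-0.2041, -0.6124, 0.6124, 0.4082, 0.2041).
e_1·c_2 = (-0.2041)·1 + (-0.6124)·2 + 0.6124·(-2) + 0.4082·(-4) + 0.2041·4 = -3.4701.
u_2 = c_2 + 3.4701·e_1 = (0.2917, -0.1250, 0.1250, -2.5833, 4.7083).
‖u_2‖ = 5.3813, so e_2 = (0.0542, -0.0232, 0.0232, -0.4801, 0.8749).
e_1·c_3 = (-0.2041)·(-4) + (-0.6124)·1 + 0.6124·(-2) + 0.4082·4 + 0.2041·(-1) = 0.4082; e_2·c_3 = 0.0542·(-4) + (-0.0232)·1 + 0.0232·(-2) + (-0.4801)·4 + 0.8749·(-1) = -3.0817.
u_3 = c_3 − 0.4082·e_1 + 3.0817·e_2 = (-3.7496, 1.1784, -2.1784, 2.3540, 1.6129).

u_3 = (-3.7496, 1.1784, -2.1784, 2.3540, 1.6129)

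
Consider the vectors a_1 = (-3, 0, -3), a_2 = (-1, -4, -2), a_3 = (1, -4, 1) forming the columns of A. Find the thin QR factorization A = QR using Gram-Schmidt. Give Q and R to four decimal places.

a_1 = (-3, 0, -3); ‖a_1‖ = 4.2426, so e_1 = (-0.7071, 0.0000, -0.7071).
e_1·a_2 = (-0.7071)·(-1) + 0.0000·(-4) + (-0.7071)·(-2) = 2.1213.
u_2 = a_2 − 2.1213·e_1 = (0.5000, -4.0000, -0.5000).
‖u_2‖ = 4.0620, so e_2 = (0.1231, -0.9847, -0.1231).
e_1·a_3 = (-0.7071)·1 + 0.0000·(-4) + (-0.7071)·1 = -1.4142; e_2·a_3 = 0.1231·1 + (-0.9847)·(-4) + (-0.1231)·1 = 3.9389.
u_3 = a_3 + 1.4142·e_1 − 3.9389·e_2 = (-0.4848, -0.1212, 0.4848).
‖u_3‖ = 0.6963, so e_3 = (-0.6963, -0.1741, 0.6963).

Q = [[-0.7071, 0.1231, -0.6963], [0.0000, -0.9847, -0.1741], [-0.7071, -0.1231, 0.6963]], R = [[4.2426, 2.1213, -1.4142], [0.0000, 4.0620, 3.9389], [0.0000, 0.0000, 0.6963]]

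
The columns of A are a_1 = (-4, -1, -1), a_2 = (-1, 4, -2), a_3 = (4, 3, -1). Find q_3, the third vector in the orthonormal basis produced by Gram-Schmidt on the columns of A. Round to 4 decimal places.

q_3 = (0.3103, -0.3620, -0.8790)

q_1 = a_1/‖a_1‖ = (-4, -1, -1)/4.2426 = (-0.9428, -0.2357, -0.2357).
r_{12} = q_1·a_2 = 0.4714.
u_2 = a_2 − 0.4714·q_1 = (-0.5556, 4.1111, -1.8889).
‖u_2‖ = 4.5583, so q_2 = (-0.1219, 0.9019, -0.4144).
r_{13} = q_1·a_3 = -4.2426; r_{23} = q_2·a_3 = 2.6326.
u_3 = a_3 + 4.2426·q_1 − 2.6326·q_2 = (0.3209, -0.3743, -0.9091).
‖u_3‖ = 1.0342, so q_3 = (0.3103, -0.3620, -0.8790).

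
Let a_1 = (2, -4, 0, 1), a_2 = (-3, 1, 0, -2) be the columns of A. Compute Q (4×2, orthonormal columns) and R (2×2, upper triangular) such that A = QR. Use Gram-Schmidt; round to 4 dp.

a_1 = (2, -4, 0, 1); ‖a_1‖ = 4.5826, so e_1 = (0.4364, -0.8729, 0.0000, 0.2182).
e_1·a_2 = 0.4364·(-3) + (-0.8729)·1 + 0.0000·0 + 0.2182·(-2) = -2.6186.
u_2 = a_2 + 2.6186·e_1 = (-1.8571, -1.2857, 0.0000, -1.4286).
‖u_2‖ = 2.6726, so e_2 = (-0.6949, -0.4811, 0.0000, -0.5345).

Q = [[0.4364, -0.6949], [-0.8729, -0.4811], [0.0000, 0.0000], [0.2182, -0.5345]], R = [[4.5826, -2.6186], [0.0000, 2.6726]]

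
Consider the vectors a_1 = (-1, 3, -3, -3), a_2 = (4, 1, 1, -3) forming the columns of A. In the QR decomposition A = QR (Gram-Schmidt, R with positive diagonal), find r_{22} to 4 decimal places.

r_{22} = 5.1095

e_1 = a_1/‖a_1‖ = (-1, 3, -3, -3)/5.2915 = (-0.1890, 0.5669, -0.5669, -0.5669).
r_{12} = e_1·a_2 = 0.9449.
u_2 = a_2 − 0.9449·e_1 = (4.1786, 0.4643, 1.5357, -2.4643).
r_{22} = ‖u_2‖ = 5.1095.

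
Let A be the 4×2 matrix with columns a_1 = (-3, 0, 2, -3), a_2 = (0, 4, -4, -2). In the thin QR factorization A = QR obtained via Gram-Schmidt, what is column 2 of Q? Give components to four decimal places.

a_1 = (-3, 0, 2, -3); ‖a_1‖ = 4.6904, so e_1 = (-0.6396, 0.0000, 0.4264, -0.6396).
e_1·a_2 = (-0.6396)·0 + 0.0000·4 + 0.4264·(-4) + (-0.6396)·(-2) = -0.4264.
u_2 = a_2 + 0.4264·e_1 = (-0.2727, 4.0000, -3.8182, -2.2727).
‖u_2‖ = 5.9848, so e_2 = (-0.0456, 0.6684, -0.6380, -0.3797).

e_2 = (-0.0456, 0.6684, -0.6380, -0.3797)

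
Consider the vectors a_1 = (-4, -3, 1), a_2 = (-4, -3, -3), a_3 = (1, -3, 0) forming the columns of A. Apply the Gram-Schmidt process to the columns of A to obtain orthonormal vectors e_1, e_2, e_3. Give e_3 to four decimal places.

e_1 = a_1/‖a_1‖ = (-4, -3, 1)/5.0990 = (-0.7845, -0.5883, 0.1961).
r_{12} = e_1·a_2 = 4.3146.
u_2 = a_2 − 4.3146·e_1 = (-0.6154, -0.4615, -3.8462).
‖u_2‖ = 3.9223, so e_2 = (-0.1569, -0.1177, -0.9806).
r_{13} = e_1·a_3 = 0.9806; r_{23} = e_2·a_3 = 0.1961.
u_3 = a_3 − 0.9806·e_1 − 0.1961·e_2 = (1.8000, -2.4000, 0.0000).
‖u_3‖ = 3.0000, so e_3 = (0.6000, -0.8000, 0.0000).

e_3 = (0.6000, -0.8000, 0.0000)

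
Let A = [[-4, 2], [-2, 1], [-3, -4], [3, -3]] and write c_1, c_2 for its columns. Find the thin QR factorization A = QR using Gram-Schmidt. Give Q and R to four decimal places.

Q = [[-0.6489, 0.2357], [-0.3244, 0.1179], [-0.4867, -0.8497], [0.4867, -0.4568]], R = [[6.1644, -1.1355], [0.0000, 5.3582]]

c_1 = (-4, -2, -3, 3); ‖c_1‖ = 6.1644, so e_1 = (-0.6489, -0.3244, -0.4867, 0.4867).
e_1·c_2 = (-0.6489)·2 + (-0.3244)·1 + (-0.4867)·(-4) + 0.4867·(-3) = -1.1355.
u_2 = c_2 + 1.1355·e_1 = (1.2632, 0.6316, -4.5526, -2.4474).
‖u_2‖ = 5.3582, so e_2 = (0.2357, 0.1179, -0.8497, -0.4568).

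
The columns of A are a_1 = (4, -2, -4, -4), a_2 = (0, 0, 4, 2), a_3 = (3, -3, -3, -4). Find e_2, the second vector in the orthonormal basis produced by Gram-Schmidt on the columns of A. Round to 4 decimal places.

e_2 = (0.6180, -0.3090, 0.7210, 0.0515)

e_1 = a_1/‖a_1‖ = (4, -2, -4, -4)/7.2111 = (0.5547, -0.2774, -0.5547, -0.5547).
r_{12} = e_1·a_2 = -3.3282.
u_2 = a_2 + 3.3282·e_1 = (1.8462, -0.9231, 2.1538, 0.1538).
‖u_2‖ = 2.9872, so e_2 = (0.6180, -0.3090, 0.7210, 0.0515).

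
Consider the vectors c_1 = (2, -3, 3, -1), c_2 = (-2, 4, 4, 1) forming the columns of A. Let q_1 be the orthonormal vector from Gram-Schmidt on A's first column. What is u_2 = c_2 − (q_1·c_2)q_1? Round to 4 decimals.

u_2 = (-1.5652, 3.3478, 4.6522, 0.7826)

c_1 = (2, -3, 3, -1); ‖c_1‖ = 4.7958, so q_1 = (0.4170, -0.6255, 0.6255, -0.2085).
q_1·c_2 = 0.4170·(-2) + (-0.6255)·4 + 0.6255·4 + (-0.2085)·1 = -1.0426.
u_2 = c_2 + 1.0426·q_1 = (-1.5652, 3.3478, 4.6522, 0.7826).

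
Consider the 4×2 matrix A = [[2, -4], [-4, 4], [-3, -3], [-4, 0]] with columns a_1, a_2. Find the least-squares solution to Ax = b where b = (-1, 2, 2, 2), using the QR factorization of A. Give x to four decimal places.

a_1 = (2, -4, -3, -4); ‖a_1‖ = 6.7082, so e_1 = (0.2981, -0.5963, -0.4472, -0.5963).
e_1·a_2 = 0.2981·(-4) + (-0.5963)·4 + (-0.4472)·(-3) + (-0.5963)·0 = -2.2361.
u_2 = a_2 + 2.2361·e_1 = (-3.3333, 2.6667, -4.0000, -1.3333).
‖u_2‖ = 6.0000, so e_2 = (-0.5556, 0.4444, -0.6667, -0.2222).
Qᵀb = (-3.5777, -0.3333).
Back-substitute: x_2 = -0.3333/6.0000 = -0.0556.
x_1 = (-3.5777 + 2.2361·(-0.0556))/6.7082 = -0.5519.

x = (-0.5519, -0.0556)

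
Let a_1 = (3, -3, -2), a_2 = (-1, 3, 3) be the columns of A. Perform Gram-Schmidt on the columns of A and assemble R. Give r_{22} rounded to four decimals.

r_{22} = 2.0671

a_1 = (3, -3, -2); ‖a_1‖ = 4.6904, so e_1 = (0.6396, -0.6396, -0.4264).
e_1·a_2 = 0.6396·(-1) + (-0.6396)·3 + (-0.4264)·3 = -3.8376.
u_2 = a_2 + 3.8376·e_1 = (1.4545, 0.5455, 1.3636).
r_{22} = ‖u_2‖ = 2.0671.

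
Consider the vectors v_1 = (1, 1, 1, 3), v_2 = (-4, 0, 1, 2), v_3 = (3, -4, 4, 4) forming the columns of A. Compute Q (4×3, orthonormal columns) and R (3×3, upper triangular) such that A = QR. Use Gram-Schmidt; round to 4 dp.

v_1 = (1, 1, 1, 3); ‖v_1‖ = 3.4641, so e_1 = (0.2887, 0.2887, 0.2887, 0.8660).
e_1·v_2 = 0.2887·(-4) + 0.2887·0 + 0.2887·1 + 0.8660·2 = 0.8660.
u_2 = v_2 − 0.8660·e_1 = (-4.2500, -0.2500, 0.7500, 1.2500).
‖u_2‖ = 4.5000, so e_2 = (-0.9444, -0.0556, 0.1667, 0.2778).
e_1·v_3 = 0.2887·3 + 0.2887·(-4) + 0.2887·4 + 0.8660·4 = 4.3301; e_2·v_3 = (-0.9444)·3 + (-0.0556)·(-4) + 0.1667·4 + 0.2778·4 = -0.8333.
u_3 = v_3 − 4.3301·e_1 + 0.8333·e_2 = (0.9630, -5.2963, 2.8889, 0.4815).
‖u_3‖ = 6.1283, so e_3 = (0.1571, -0.8642, 0.4714, 0.0786).

Q = [[0.2887, -0.9444, 0.1571], [0.2887, -0.0556, -0.8642], [0.2887, 0.1667, 0.4714], [0.8660, 0.2778, 0.0786]], R = [[3.4641, 0.8660, 4.3301], [0.0000, 4.5000, -0.8333], [0.0000, 0.0000, 6.1283]]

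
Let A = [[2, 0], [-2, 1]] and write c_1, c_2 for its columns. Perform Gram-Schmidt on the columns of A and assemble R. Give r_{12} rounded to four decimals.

r_{12} = -0.7071

c_1 = (2, -2); ‖c_1‖ = 2.8284, so q_1 = (0.7071, -0.7071).
r_{12} = q_1·c_2 = -0.7071.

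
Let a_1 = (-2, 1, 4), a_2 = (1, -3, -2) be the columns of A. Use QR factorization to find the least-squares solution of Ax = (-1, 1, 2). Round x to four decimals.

e_1 = a_1/‖a_1‖ = (-2, 1, 4)/4.5826 = (-0.4364, 0.2182, 0.8729).
r_{12} = e_1·a_2 = -2.8368.
u_2 = a_2 + 2.8368·e_1 = (-0.2381, -2.3810, 0.4762).
‖u_2‖ = 2.4398, so e_2 = (-0.0976, -0.9759, 0.1952).
Qᵀb = (2.4004, -0.4880).
Back-substitute: x_2 = -0.4880/2.4398 = -0.2000.
x_1 = (2.4004 + 2.8368·(-0.2000))/4.5826 = 0.4000.

x = (0.4000, -0.2000)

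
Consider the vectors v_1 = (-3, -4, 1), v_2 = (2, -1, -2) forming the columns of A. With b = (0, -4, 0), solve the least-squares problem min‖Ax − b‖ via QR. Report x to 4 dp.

v_1 = (-3, -4, 1); ‖v_1‖ = 5.0990, so e_1 = (-0.5883, -0.7845, 0.1961).
e_1·v_2 = (-0.5883)·2 + (-0.7845)·(-1) + 0.1961·(-2) = -0.7845.
u_2 = v_2 + 0.7845·e_1 = (1.5385, -1.6154, -1.8462).
‖u_2‖ = 2.8956, so e_2 = (0.5313, -0.5579, -0.6376).
Qᵀb = (3.1379, 2.2315).
Back-substitute: x_2 = 2.2315/2.8956 = 0.7706.
x_1 = (3.1379 + 0.7845·0.7706)/5.0990 = 0.7339.

x = (0.7339, 0.7706)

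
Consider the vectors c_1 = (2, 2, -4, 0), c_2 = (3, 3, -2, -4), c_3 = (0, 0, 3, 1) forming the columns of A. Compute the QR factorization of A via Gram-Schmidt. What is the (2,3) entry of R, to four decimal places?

e_1 = c_1/‖c_1‖ = (2, 2, -4, 0)/4.8990 = (0.4082, 0.4082, -0.8165, 0.0000).
r_{12} = e_1·c_2 = 4.0825.
u_2 = c_2 − 4.0825·e_1 = (1.3333, 1.3333, 1.3333, -4.0000).
‖u_2‖ = 4.6188, so e_2 = (0.2887, 0.2887, 0.2887, -0.8660).
r_{23} = e_2·c_3 = 0.0000.

r_{23} = 0.0000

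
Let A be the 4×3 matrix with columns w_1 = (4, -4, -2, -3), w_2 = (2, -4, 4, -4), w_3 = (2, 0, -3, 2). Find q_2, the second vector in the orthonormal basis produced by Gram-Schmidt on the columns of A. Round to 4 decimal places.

w_1 = (4, -4, -2, -3); ‖w_1‖ = 6.7082, so q_1 = (0.5963, -0.5963, -0.2981, -0.4472).
q_1·w_2 = 0.5963·2 + (-0.5963)·(-4) + (-0.2981)·4 + (-0.4472)·(-4) = 4.1740.
u_2 = w_2 − 4.1740·q_1 = (-0.4889, -1.5111, 5.2444, -2.1333).
‖u_2‖ = 5.8803, so q_2 = (-0.0831, -0.2570, 0.8919, -0.3628).

q_2 = (-0.0831, -0.2570, 0.8919, -0.3628)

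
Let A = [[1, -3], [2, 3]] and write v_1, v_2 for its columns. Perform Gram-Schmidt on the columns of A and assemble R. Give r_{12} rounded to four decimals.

r_{12} = 1.3416

q_1 = v_1/‖v_1‖ = (1, 2)/2.2361 = (0.4472, 0.8944).
r_{12} = q_1·v_2 = 1.3416.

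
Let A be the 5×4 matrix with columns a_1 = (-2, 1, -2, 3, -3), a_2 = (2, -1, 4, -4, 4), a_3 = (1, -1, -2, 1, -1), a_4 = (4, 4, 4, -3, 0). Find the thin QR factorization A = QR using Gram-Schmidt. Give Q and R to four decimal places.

Q = [[-0.3849, -0.4888, 0.3947, 0.6320], [0.1925, 0.2444, -0.6679, 0.6320], [-0.3849, 0.8310, 0.3643, 0.1580], [0.5774, 0.0733, 0.3643, -0.0934], [-0.5774, -0.0733, -0.3643, -0.4093]], R = [[5.1962, -7.1207, 1.3472, -4.0415], [0.0000, 1.5154, -2.2486, 2.1264], [0.0000, 0.0000, 1.0626, -0.7286], [0.0000, 0.0000, 0.0000, 5.9678]]

e_1 = a_1/‖a_1‖ = (-2, 1, -2, 3, -3)/5.1962 = (-0.3849, 0.1925, -0.3849, 0.5774, -0.5774).
r_{12} = e_1·a_2 = -7.1207.
u_2 = a_2 + 7.1207·e_1 = (-0.7407, 0.3704, 1.2593, 0.1111, -0.1111).
‖u_2‖ = 1.5154, so e_2 = (-0.4888, 0.2444, 0.8310, 0.0733, -0.0733).
r_{13} = e_1·a_3 = 1.3472; r_{23} = e_2·a_3 = -2.2486.
u_3 = a_3 − 1.3472·e_1 + 2.2486·e_2 = (0.4194, -0.7097, 0.3871, 0.3871, -0.3871).
‖u_3‖ = 1.0626, so e_3 = (0.3947, -0.6679, 0.3643, 0.3643, -0.3643).
r_{14} = e_1·a_4 = -4.0415; r_{24} = e_2·a_4 = 2.1264; r_{34} = e_3·a_4 = -0.7286.
u_4 = a_4 + 4.0415·e_1 − 2.1264·e_2 + 0.7286·e_3 = (3.7714, 3.7714, 0.9429, -0.5571, -2.4429).
‖u_4‖ = 5.9678, so e_4 = (0.6320, 0.6320, 0.1580, -0.0934, -0.4093).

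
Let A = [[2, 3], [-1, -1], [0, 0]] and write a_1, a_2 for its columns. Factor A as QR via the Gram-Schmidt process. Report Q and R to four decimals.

q_1 = a_1/‖a_1‖ = (2, -1, 0)/2.2361 = (0.8944, -0.4472, 0.0000).
r_{12} = q_1·a_2 = 3.1305.
u_2 = a_2 − 3.1305·q_1 = (0.2000, 0.4000, 0.0000).
‖u_2‖ = 0.4472, so q_2 = (0.4472, 0.8944, 0.0000).

Q = [[0.8944, 0.4472], [-0.4472, 0.8944], [0.0000, 0.0000]], R = [[2.2361, 3.1305], [0.0000, 0.4472]]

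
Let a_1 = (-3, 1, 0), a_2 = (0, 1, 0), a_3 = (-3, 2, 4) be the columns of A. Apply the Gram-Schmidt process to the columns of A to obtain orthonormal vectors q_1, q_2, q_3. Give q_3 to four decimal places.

q_3 = (0.0000, 0.0000, 1.0000)

a_1 = (-3, 1, 0); ‖a_1‖ = 3.1623, so q_1 = (-0.9487, 0.3162, 0.0000).
q_1·a_2 = (-0.9487)·0 + 0.3162·1 + 0.0000·0 = 0.3162.
u_2 = a_2 − 0.3162·q_1 = (0.3000, 0.9000, 0.0000).
‖u_2‖ = 0.9487, so q_2 = (0.3162, 0.9487, 0.0000).
q_1·a_3 = (-0.9487)·(-3) + 0.3162·2 + 0.0000·4 = 3.4785; q_2·a_3 = 0.3162·(-3) + 0.9487·2 + 0.0000·4 = 0.9487.
u_3 = a_3 − 3.4785·q_1 − 0.9487·q_2 = (0.0000, 0.0000, 4.0000).
‖u_3‖ = 4.0000, so q_3 = (0.0000, 0.0000, 1.0000).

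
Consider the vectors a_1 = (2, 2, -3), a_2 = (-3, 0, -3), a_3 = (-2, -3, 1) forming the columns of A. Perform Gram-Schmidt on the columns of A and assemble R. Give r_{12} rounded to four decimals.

a_1 = (2, 2, -3); ‖a_1‖ = 4.1231, so e_1 = (0.4851, 0.4851, -0.7276).
r_{12} = e_1·a_2 = 0.7276.

r_{12} = 0.7276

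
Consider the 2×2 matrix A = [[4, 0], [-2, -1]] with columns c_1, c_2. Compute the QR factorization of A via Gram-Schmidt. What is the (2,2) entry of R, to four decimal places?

r_{22} = 0.8944

c_1 = (4, -2); ‖c_1‖ = 4.4721, so e_1 = (0.8944, -0.4472).
e_1·c_2 = 0.8944·0 + (-0.4472)·(-1) = 0.4472.
u_2 = c_2 − 0.4472·e_1 = (-0.4000, -0.8000).
r_{22} = ‖u_2‖ = 0.8944.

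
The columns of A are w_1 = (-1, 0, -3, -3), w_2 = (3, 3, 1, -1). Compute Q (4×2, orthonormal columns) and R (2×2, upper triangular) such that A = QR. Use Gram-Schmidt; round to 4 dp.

Q = [[-0.2294, 0.6432], [0.0000, 0.6789], [-0.6882, 0.1191], [-0.6882, -0.3335]], R = [[4.3589, -0.6882], [0.0000, 4.4189]]

w_1 = (-1, 0, -3, -3); ‖w_1‖ = 4.3589, so q_1 = (-0.2294, 0.0000, -0.6882, -0.6882).
q_1·w_2 = (-0.2294)·3 + 0.0000·3 + (-0.6882)·1 + (-0.6882)·(-1) = -0.6882.
u_2 = w_2 + 0.6882·q_1 = (2.8421, 3.0000, 0.5263, -1.4737).
‖u_2‖ = 4.4189, so q_2 = (0.6432, 0.6789, 0.1191, -0.3335).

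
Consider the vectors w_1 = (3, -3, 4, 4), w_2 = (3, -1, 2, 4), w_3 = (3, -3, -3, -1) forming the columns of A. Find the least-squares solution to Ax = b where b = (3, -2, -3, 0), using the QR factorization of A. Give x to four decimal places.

w_1 = (3, -3, 4, 4); ‖w_1‖ = 7.0711, so q_1 = (0.4243, -0.4243, 0.5657, 0.5657).
q_1·w_2 = 0.4243·3 + (-0.4243)·(-1) + 0.5657·2 + 0.5657·4 = 5.0912.
u_2 = w_2 − 5.0912·q_1 = (0.8400, 1.1600, -0.8800, 1.1200).
‖u_2‖ = 2.0199, so q_2 = (0.4159, 0.5743, -0.4357, 0.5545).
q_1·w_3 = 0.4243·3 + (-0.4243)·(-3) + 0.5657·(-3) + 0.5657·(-1) = 0.2828; q_2·w_3 = 0.4159·3 + 0.5743·(-3) + (-0.4357)·(-3) + 0.5545·(-1) = 0.2772.
u_3 = w_3 − 0.2828·q_1 − 0.2772·q_2 = (2.7647, -3.0392, -3.0392, -1.3137).
‖u_3‖ = 5.2767, so q_3 = (0.5240, -0.5760, -0.5760, -0.2490).
Qᵀb = (0.4243, 1.4060, 4.4517).
Back-substitute: x_3 = 4.4517/5.2767 = 0.8437.
x_2 = (1.4060 − 0.2772·0.8437)/2.0199 = 0.5803.
x_1 = (0.4243 − 5.0912·0.5803 − 0.2828·0.8437)/7.0711 = -0.3915.

x = (-0.3915, 0.5803, 0.8437)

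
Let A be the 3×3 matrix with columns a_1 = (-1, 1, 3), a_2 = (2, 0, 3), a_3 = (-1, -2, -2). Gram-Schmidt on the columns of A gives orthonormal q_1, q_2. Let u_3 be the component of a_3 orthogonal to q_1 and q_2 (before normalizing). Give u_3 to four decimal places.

q_1 = a_1/‖a_1‖ = (-1, 1, 3)/3.3166 = (-0.3015, 0.3015, 0.9045).
r_{12} = q_1·a_2 = 2.1106.
u_2 = a_2 − 2.1106·q_1 = (2.6364, -0.6364, 1.0909).
‖u_2‖ = 2.9233, so q_2 = (0.9019, -0.2177, 0.3732).
r_{13} = q_1·a_3 = -2.1106; r_{23} = q_2·a_3 = -1.2128.
u_3 = a_3 + 2.1106·q_1 + 1.2128·q_2 = (-0.5426, -1.6277, 0.3617).

u_3 = (-0.5426, -1.6277, 0.3617)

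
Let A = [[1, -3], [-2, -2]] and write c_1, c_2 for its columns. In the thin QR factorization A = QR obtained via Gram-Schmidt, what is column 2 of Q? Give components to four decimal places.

c_1 = (1, -2); ‖c_1‖ = 2.2361, so e_1 = (0.4472, -0.8944).
e_1·c_2 = 0.4472·(-3) + (-0.8944)·(-2) = 0.4472.
u_2 = c_2 − 0.4472·e_1 = (-3.2000, -1.6000).
‖u_2‖ = 3.5777, so e_2 = (-0.8944, -0.4472).

e_2 = (-0.8944, -0.4472)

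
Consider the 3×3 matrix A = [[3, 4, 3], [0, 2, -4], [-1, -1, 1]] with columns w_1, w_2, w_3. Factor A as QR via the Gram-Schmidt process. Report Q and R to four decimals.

w_1 = (3, 0, -1); ‖w_1‖ = 3.1623, so e_1 = (0.9487, 0.0000, -0.3162).
e_1·w_2 = 0.9487·4 + 0.0000·2 + (-0.3162)·(-1) = 4.1110.
u_2 = w_2 − 4.1110·e_1 = (0.1000, 2.0000, 0.3000).
‖u_2‖ = 2.0248, so e_2 = (0.0494, 0.9877, 0.1482).
e_1·w_3 = 0.9487·3 + 0.0000·(-4) + (-0.3162)·1 = 2.5298; e_2·w_3 = 0.0494·3 + 0.9877·(-4) + 0.1482·1 = -3.6546.
u_3 = w_3 − 2.5298·e_1 + 3.6546·e_2 = (0.7805, -0.3902, 2.3415).
‖u_3‖ = 2.4988, so e_3 = (0.3123, -0.1562, 0.9370).

Q = [[0.9487, 0.0494, 0.3123], [0.0000, 0.9877, -0.1562], [-0.3162, 0.1482, 0.9370]], R = [[3.1623, 4.1110, 2.5298], [0.0000, 2.0248, -3.6546], [0.0000, 0.0000, 2.4988]]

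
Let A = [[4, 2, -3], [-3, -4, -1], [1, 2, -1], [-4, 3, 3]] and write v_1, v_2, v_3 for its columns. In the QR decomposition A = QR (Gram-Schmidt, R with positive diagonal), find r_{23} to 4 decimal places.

r_{23} = 1.8502

v_1 = (4, -3, 1, -4); ‖v_1‖ = 6.4807, so q_1 = (0.6172, -0.4629, 0.1543, -0.6172).
q_1·v_2 = 0.6172·2 + (-0.4629)·(-4) + 0.1543·2 + (-0.6172)·3 = 1.5430.
u_2 = v_2 − 1.5430·q_1 = (1.0476, -3.2857, 1.7619, 3.9524).
‖u_2‖ = 5.5334, so q_2 = (0.1893, -0.5938, 0.3184, 0.7143).
r_{23} = q_2·v_3 = 1.8502.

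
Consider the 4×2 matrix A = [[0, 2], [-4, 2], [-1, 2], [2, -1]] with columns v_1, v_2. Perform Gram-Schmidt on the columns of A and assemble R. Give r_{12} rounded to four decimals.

r_{12} = -2.6186

e_1 = v_1/‖v_1‖ = (0, -4, -1, 2)/4.5826 = (0.0000, -0.8729, -0.2182, 0.4364).
r_{12} = e_1·v_2 = -2.6186.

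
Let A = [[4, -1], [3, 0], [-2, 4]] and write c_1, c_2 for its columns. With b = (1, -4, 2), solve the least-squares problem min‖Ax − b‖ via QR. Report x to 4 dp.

q_1 = c_1/‖c_1‖ = (4, 3, -2)/5.3852 = (0.7428, 0.5571, -0.3714).
r_{12} = q_1·c_2 = -2.2283.
u_2 = c_2 + 2.2283·q_1 = (0.6552, 1.2414, 3.1724).
‖u_2‖ = 3.4691, so q_2 = (0.1889, 0.3578, 0.9145).
Qᵀb = (-2.2283, 0.5865).
Back-substitute: x_2 = 0.5865/3.4691 = 0.1691.
x_1 = (-2.2283 + 2.2283·0.1691)/5.3852 = -0.3438.

x = (-0.3438, 0.1691)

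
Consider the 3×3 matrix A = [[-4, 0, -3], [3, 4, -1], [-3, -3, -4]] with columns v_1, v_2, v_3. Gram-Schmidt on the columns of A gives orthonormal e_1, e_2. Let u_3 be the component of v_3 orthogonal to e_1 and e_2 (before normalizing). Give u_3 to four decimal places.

v_1 = (-4, 3, -3); ‖v_1‖ = 5.8310, so e_1 = (-0.6860, 0.5145, -0.5145).
e_1·v_2 = (-0.6860)·0 + 0.5145·4 + (-0.5145)·(-3) = 3.6015.
u_2 = v_2 − 3.6015·e_1 = (2.4706, 2.1471, -1.1471).
‖u_2‖ = 3.4683, so e_2 = (0.7123, 0.6190, -0.3307).
e_1·v_3 = (-0.6860)·(-3) + 0.5145·(-1) + (-0.5145)·(-4) = 3.6015; e_2·v_3 = 0.7123·(-3) + 0.6190·(-1) + (-0.3307)·(-4) = -1.4331.
u_3 = v_3 − 3.6015·e_1 + 1.4331·e_2 = (0.4914, -1.9658, -2.6210).

u_3 = (0.4914, -1.9658, -2.6210)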